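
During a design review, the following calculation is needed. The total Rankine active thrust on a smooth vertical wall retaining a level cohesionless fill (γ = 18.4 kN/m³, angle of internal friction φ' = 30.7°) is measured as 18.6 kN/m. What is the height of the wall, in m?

K_a = 0.3240. P_a = ½ K_a γ H² ⇒ H = √(2P_a/(K_a γ)).
H = √(2×18.6/(0.3240×18.4)) = 2.498 m.

2.50 m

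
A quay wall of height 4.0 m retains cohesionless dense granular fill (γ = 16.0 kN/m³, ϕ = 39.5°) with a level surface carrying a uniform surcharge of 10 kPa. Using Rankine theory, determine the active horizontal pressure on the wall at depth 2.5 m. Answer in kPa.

11.1 kPa

K_a = (1 − sin φ)/(1 + sin φ) = 0.2224.
σ_v = γz + q = 16.0 × 2.5 + 10 = 50.00 kPa.
σ_h = K_a σ_v = 0.2224 × 50.00 = 11.12 kPa.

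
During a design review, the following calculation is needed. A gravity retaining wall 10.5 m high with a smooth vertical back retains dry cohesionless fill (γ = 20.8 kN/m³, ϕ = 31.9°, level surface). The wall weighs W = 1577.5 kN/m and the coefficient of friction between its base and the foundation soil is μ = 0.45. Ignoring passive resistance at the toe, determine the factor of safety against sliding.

2.01

K_a = tan²(45° − 31.9°/2) = 0.3085.
P_a = ½K_aγH² = 0.5×0.3085×20.8×10.5² = 353.8 kN/m, acting at H/3 = 3.500 m above the base.
FS_sliding = μW / P_a = 0.45×1577.5 / 353.8 = 2.007.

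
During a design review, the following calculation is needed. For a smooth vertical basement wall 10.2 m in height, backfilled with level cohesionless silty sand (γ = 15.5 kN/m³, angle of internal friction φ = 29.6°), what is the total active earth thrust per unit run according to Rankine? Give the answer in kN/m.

273 kN/m

K_a = tan²(45° − φ/2) = 0.3387.
P_a = ½ K_a γ H² = 0.5 × 0.3387 × 15.5 × 10.2² = 273.1 kN/m.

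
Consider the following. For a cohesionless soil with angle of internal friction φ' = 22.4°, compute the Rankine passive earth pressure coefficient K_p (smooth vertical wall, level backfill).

2.23

K_p = (1 + sin φ)/(1 − sin φ) = tan²(45° + 22.4°/2) = 2.231.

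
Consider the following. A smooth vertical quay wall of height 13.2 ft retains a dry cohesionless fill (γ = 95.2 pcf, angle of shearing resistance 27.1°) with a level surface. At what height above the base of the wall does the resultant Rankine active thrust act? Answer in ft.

K_a = 0.3741.
The pressure distribution is triangular, so the resultant acts at H/3 above the base = 13.2/3 = 4.400 ft.

4.40 ft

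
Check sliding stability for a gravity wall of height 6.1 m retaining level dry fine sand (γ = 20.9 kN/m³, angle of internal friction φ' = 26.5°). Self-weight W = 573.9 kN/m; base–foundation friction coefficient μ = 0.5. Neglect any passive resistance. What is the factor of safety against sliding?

K_a = tan²(45° − 26.5°/2) = 0.3829.
P_a = ½K_aγH² = 0.5×0.3829×20.9×6.1² = 148.9 kN/m, acting at H/3 = 2.033 m above the base.
FS_sliding = μW / P_a = 0.5×573.9 / 148.9 = 1.927.

1.93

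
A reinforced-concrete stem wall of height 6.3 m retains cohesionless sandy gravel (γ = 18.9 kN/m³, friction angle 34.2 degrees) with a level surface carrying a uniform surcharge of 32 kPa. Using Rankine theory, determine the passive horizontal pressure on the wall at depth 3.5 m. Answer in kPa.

K_p = (1 + sin φ)/(1 − sin φ) = 3.567.
σ_v = γz + q = 18.9 × 3.5 + 32 = 98.15 kPa.
σ_h = K_p σ_v = 3.567 × 98.15 = 350.1 kPa.

350 kPa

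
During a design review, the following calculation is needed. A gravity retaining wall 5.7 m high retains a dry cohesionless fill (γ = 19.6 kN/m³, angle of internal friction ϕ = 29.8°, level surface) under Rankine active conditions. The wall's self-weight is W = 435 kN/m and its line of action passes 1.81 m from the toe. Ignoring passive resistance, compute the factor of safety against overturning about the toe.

K_a = tan²(45° − 29.8°/2) = 0.3360.
P_a = ½K_aγH² = 0.5×0.3360×19.6×5.7² = 107.0 kN/m, acting at H/3 = 1.900 m above the base.
Overturning moment M_o = P_a × H/3 = 107.0 × 1.900 = 203.3.
Resisting moment M_r = W × 1.81 = 435 × 1.81 = 787.4.
FS_overturning = M_r/M_o = 787.4/203.3 = 3.873.

3.87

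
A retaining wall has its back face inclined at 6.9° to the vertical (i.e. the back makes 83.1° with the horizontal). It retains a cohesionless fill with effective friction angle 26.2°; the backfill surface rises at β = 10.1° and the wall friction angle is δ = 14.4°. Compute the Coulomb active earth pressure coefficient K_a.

K_a = sin²(α+φ) / [sin²α · sin(α−δ) · (1 + √{sin(φ+δ)sin(φ−β) / (sin(α−δ)sin(α+β))})²].
With α = 83.1°, φ = 26.2°, δ = 14.4°, β = 10.1°: K_a = 0.4675.

0.468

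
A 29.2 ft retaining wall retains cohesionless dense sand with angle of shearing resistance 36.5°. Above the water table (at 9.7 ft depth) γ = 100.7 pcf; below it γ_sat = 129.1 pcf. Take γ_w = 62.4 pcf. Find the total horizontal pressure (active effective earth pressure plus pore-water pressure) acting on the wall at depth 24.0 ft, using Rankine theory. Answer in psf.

1380 psf

K_a = (1 − sin φ)/(1 + sin φ) = 0.2541.
γ' = 129.1 − 62.4 = 66.70 pcf.
Effective vertical stress at 24.0 ft: σ'_v = 100.7×9.7 + 66.70×14.3 = 1931 psf.
σ'_h = K_a σ'_v = 0.2541 × 1931 = 490.5 psf; u = γ_w × 14.3 = 892.3 psf.
Total σ_h = 490.5 + 892.3 = 1383 psf.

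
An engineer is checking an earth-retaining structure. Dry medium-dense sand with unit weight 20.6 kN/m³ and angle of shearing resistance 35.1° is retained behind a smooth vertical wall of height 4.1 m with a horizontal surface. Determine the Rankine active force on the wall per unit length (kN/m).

46.7 kN/m

K_a = tan²(45° − φ/2) = 0.2698.
P_a = ½ K_a γ H² = 0.5 × 0.2698 × 20.6 × 4.1² = 46.72 kN/m.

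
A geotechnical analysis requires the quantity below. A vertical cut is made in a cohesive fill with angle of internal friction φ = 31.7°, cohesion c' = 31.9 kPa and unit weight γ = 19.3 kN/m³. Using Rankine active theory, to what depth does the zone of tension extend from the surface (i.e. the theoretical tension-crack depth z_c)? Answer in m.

5.93 m

K_a = tan²(45° − 31.7°/2) = 0.3111; √K_a = 0.5577.
The active pressure is zero where K_a γ z = 2c√K_a, so z_c = 2c/(γ√K_a) = 2×31.9/(19.3×0.5577) = 5.927 m.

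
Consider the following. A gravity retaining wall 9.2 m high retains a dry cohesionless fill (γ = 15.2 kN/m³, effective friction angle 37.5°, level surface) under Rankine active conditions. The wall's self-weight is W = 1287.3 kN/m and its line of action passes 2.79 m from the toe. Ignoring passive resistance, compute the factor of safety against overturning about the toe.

K_a = tan²(45° − 37.5°/2) = 0.2432.
P_a = ½K_aγH² = 0.5×0.2432×15.2×9.2² = 156.4 kN/m, acting at H/3 = 3.067 m above the base.
Overturning moment M_o = P_a × H/3 = 156.4 × 3.067 = 479.7.
Resisting moment M_r = W × 2.79 = 1287.3 × 2.79 = 3592.
FS_overturning = M_r/M_o = 3592/479.7 = 7.486.

7.49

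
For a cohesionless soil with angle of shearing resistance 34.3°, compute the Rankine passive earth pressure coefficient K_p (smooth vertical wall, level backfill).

K_p = (1 + sin φ)/(1 − sin φ) = tan²(45° + 34.3°/2) = 3.582.

3.58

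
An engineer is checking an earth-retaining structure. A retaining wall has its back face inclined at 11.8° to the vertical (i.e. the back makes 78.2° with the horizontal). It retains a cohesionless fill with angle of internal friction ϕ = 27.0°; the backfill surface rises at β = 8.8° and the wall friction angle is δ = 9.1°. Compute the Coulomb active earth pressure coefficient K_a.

0.499

K_a = sin²(α+φ) / [sin²α · sin(α−δ) · (1 + √{sin(φ+δ)sin(φ−β) / (sin(α−δ)sin(α+β))})²].
With α = 78.2°, φ = 27.0°, δ = 9.1°, β = 8.8°: K_a = 0.4988.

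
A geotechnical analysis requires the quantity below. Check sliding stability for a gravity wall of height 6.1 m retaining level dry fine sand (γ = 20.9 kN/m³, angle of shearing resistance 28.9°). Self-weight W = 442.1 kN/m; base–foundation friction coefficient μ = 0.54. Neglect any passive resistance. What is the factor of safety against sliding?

1.76

K_a = tan²(45° − 28.9°/2) = 0.3484.
P_a = ½K_aγH² = 0.5×0.3484×20.9×6.1² = 135.5 kN/m, acting at H/3 = 2.033 m above the base.
FS_sliding = μW / P_a = 0.54×442.1 / 135.5 = 1.762.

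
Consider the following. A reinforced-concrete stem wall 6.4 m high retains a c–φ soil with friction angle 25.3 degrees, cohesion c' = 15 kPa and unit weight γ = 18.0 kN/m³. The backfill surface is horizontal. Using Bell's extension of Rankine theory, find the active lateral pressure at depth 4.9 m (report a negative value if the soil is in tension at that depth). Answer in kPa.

K_a = (1 − sin φ)/(1 + sin φ) = 0.4012.
σ_a = K_a γ z − 2c√K_a = 0.4012×18.0×4.9 − 2×15×0.6334 = 16.38 kPa.

16.4 kPa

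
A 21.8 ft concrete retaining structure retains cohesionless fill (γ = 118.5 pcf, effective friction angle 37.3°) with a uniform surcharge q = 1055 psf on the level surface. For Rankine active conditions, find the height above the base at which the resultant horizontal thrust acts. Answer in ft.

8.90 ft

K_a = 0.2453.
Triangular part P₁ = ½K_aγH² = 6908 at H/3 = 7.267 ft; rectangular part P₂ = K_a q H = 5643 at H/2 = 10.90 ft.
ȳ = (P₁·7.267 + P₂·10.90)/(P₁+P₂) = 8.900 ft.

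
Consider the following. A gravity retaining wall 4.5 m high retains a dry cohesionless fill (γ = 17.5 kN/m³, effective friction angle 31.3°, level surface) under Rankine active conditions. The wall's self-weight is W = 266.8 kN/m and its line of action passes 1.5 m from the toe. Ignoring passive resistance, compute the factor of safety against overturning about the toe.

K_a = tan²(45° − 31.3°/2) = 0.3162.
P_a = ½K_aγH² = 0.5×0.3162×17.5×4.5² = 56.03 kN/m, acting at H/3 = 1.500 m above the base.
Overturning moment M_o = P_a × H/3 = 56.03 × 1.500 = 84.04.
Resisting moment M_r = W × 1.5 = 266.8 × 1.5 = 400.2.
FS_overturning = M_r/M_o = 400.2/84.04 = 4.762.

4.76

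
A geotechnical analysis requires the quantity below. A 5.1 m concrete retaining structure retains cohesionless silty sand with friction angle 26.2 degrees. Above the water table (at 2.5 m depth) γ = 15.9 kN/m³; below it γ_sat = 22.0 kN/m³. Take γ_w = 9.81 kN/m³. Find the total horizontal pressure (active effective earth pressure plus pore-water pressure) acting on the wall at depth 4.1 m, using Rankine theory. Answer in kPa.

38.7 kPa

K_a = (1 − sin φ)/(1 + sin φ) = 0.3874.
γ' = 22.0 − 9.81 = 12.19 kN/m³.
Effective vertical stress at 4.1 m: σ'_v = 15.9×2.5 + 12.19×1.60 = 59.25 kPa.
σ'_h = K_a σ'_v = 0.3874 × 59.25 = 22.96 kPa; u = γ_w × 1.60 = 15.70 kPa.
Total σ_h = 22.96 + 15.70 = 38.65 kPa.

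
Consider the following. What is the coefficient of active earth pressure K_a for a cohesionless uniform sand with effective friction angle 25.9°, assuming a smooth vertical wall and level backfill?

K_a = (1 − sin φ)/(1 + sin φ) = (1 − sin 25.9°)/(1 + sin 25.9°) = 0.3920.

0.392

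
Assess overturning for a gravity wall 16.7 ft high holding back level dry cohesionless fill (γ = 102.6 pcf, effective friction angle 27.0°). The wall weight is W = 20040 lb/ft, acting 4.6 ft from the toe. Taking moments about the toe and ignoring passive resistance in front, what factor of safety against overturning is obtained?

3.08

K_a = tan²(45° − 27.0°/2) = 0.3755.
P_a = ½K_aγH² = 0.5×0.3755×102.6×16.7² = 5373 lb/ft, acting at H/3 = 5.567 ft above the base.
Overturning moment M_o = P_a × H/3 = 5373 × 5.567 = 29910.
Resisting moment M_r = W × 4.6 = 20040 × 4.6 = 92180.
FS_overturning = M_r/M_o = 92180/29910 = 3.082.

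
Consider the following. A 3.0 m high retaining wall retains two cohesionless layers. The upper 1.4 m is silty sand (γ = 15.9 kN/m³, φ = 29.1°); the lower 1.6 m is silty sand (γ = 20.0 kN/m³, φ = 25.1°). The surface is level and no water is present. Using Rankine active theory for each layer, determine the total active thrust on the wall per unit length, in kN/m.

30.1 kN/m

K_a1 = tan²(45°−29.1°/2) = 0.3456; K_a2 = tan²(45°−25.1°/2) = 0.4043.
Layer 1: σ at base = K_a1 γ₁ h₁ = 7.693 kPa; P₁ = ½×7.693×1.4 = 5.385.
Layer 2: σ_v at top = γ₁h₁ = 22.26; σ_h top = K_a2×22.26 = 9.000; σ_h base = K_a2×(22.26+20.0×1.6) = 21.94.
P₂ = ½(9.000+21.94)×1.6 = 24.75. Total P_a = 5.385+24.75 = 30.13 kN/m.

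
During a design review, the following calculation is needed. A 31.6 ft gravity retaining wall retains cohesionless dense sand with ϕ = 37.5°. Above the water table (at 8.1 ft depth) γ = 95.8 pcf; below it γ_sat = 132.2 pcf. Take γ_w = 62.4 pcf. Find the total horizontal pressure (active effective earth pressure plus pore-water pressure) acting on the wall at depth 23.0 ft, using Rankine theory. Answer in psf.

K_a = (1 − sin φ)/(1 + sin φ) = 0.2432.
γ' = 132.2 − 62.4 = 69.80 pcf.
Effective vertical stress at 23.0 ft: σ'_v = 95.8×8.1 + 69.80×14.9 = 1816 psf.
σ'_h = K_a σ'_v = 0.2432 × 1816 = 441.6 psf; u = γ_w × 14.9 = 929.8 psf.
Total σ_h = 441.6 + 929.8 = 1371 psf.

1370 psf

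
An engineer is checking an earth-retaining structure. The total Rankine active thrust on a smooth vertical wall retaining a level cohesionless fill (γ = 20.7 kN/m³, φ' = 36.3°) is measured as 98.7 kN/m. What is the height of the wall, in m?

K_a = 0.2563. P_a = ½ K_a γ H² ⇒ H = √(2P_a/(K_a γ)).
H = √(2×98.7/(0.2563×20.7)) = 6.100 m.

6.10 m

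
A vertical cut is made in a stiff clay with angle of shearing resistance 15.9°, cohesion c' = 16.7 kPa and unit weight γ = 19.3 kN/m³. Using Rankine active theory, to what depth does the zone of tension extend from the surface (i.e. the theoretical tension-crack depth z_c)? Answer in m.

2.29 m

K_a = tan²(45° − 15.9°/2) = 0.5699; √K_a = 0.7549.
The active pressure is zero where K_a γ z = 2c√K_a, so z_c = 2c/(γ√K_a) = 2×16.7/(19.3×0.7549) = 2.292 m.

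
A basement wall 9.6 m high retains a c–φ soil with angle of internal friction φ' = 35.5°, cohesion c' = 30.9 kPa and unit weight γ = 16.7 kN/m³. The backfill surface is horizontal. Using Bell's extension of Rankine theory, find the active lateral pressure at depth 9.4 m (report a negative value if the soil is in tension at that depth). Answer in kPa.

K_a = (1 − sin φ)/(1 + sin φ) = 0.2653.
σ_a = K_a γ z − 2c√K_a = 0.2653×16.7×9.4 − 2×30.9×0.5150 = 9.811 kPa.

9.81 kPa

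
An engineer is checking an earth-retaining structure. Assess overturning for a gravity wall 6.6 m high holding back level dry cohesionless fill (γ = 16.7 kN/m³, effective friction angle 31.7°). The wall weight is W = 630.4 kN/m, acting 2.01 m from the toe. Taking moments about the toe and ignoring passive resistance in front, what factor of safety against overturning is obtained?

5.09

K_a = tan²(45° − 31.7°/2) = 0.3111.
P_a = ½K_aγH² = 0.5×0.3111×16.7×6.6² = 113.1 kN/m, acting at H/3 = 2.200 m above the base.
Overturning moment M_o = P_a × H/3 = 113.1 × 2.200 = 248.9.
Resisting moment M_r = W × 2.01 = 630.4 × 2.01 = 1267.
FS_overturning = M_r/M_o = 1267/248.9 = 5.090.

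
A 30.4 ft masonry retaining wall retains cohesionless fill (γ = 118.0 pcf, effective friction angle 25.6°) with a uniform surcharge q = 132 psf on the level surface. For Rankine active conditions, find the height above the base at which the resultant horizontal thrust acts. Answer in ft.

K_a = 0.3966.
Triangular part P₁ = ½K_aγH² = 21620 at H/3 = 10.13 ft; rectangular part P₂ = K_a q H = 1591 at H/2 = 15.20 ft.
ȳ = (P₁·10.13 + P₂·15.20)/(P₁+P₂) = 10.48 ft.

10.5 ft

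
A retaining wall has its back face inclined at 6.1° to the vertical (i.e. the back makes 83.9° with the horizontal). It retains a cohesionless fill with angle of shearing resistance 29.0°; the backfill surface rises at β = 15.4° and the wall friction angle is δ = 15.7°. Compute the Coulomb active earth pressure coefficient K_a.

K_a = sin²(α+φ) / [sin²α · sin(α−δ) · (1 + √{sin(φ+δ)sin(φ−β) / (sin(α−δ)sin(α+β))})²].
With α = 83.9°, φ = 29.0°, δ = 15.7°, β = 15.4°: K_a = 0.4553.

0.455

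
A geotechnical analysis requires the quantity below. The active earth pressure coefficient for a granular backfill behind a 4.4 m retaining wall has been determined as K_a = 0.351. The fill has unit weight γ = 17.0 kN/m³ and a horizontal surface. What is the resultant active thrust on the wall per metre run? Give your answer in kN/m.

57.8 kN/m

P = ½ K_a γ H² = 0.5 × 0.351 × 17.0 × 4.4² = 57.76 kN/m.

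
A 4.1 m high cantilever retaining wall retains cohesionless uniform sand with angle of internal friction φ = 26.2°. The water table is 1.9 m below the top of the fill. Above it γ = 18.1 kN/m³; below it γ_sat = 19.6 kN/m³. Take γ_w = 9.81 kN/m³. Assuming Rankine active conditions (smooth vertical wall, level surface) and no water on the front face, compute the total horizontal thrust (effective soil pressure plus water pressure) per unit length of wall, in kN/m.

K_a = tan²(45° − φ/2) = 0.3874.
γ' = 19.6 − 9.81 = 9.790 kN/m³. Depth below WT = 2.2 m.
σ'_h at WT = K_a γ d_w = 13.32 kPa; at base = 13.32 + K_a γ' × 2.2 = 21.67 kPa.
P₁ (0–1.9 m) = ½×13.32×1.9 = 12.66. P₂ (1.9–4.1 m) = ½(13.32+21.67)×2.2 = 38.49.
P_w = ½ γ_w h₂² = 0.5×9.81×2.2² = 23.74. Total = 12.66+38.49+23.74 = 74.89 kN/m.

74.9 kN/m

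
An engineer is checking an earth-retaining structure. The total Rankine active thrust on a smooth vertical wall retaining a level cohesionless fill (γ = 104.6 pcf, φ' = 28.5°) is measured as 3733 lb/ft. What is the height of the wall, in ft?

14.2 ft

K_a = 0.3540. P_a = ½ K_a γ H² ⇒ H = √(2P_a/(K_a γ)).
H = √(2×3733/(0.3540×104.6)) = 14.20 ft.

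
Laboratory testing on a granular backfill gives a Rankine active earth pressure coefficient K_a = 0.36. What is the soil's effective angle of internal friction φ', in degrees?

K_a = tan²(45° − φ/2) ⇒ 45° − φ/2 = arctan(√0.36) = 30.96°.
φ = 2(45° − 30.96°) = 28.07°.

28.1°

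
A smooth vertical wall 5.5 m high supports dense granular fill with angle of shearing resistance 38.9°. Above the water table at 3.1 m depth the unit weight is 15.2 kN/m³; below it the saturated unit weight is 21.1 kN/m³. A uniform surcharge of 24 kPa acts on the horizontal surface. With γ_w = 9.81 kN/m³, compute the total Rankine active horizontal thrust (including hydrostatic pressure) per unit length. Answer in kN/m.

108 kN/m

K_a = tan²(45° − φ/2) = 0.2285.
γ' = 21.1 − 9.81 = 11.29 kN/m³. h₂ = H − d_w = 2.4 m.
σ'_h: at surface K_a·q = 5.485; at WT K_a(q+γd_w) = 16.25; at base K_a(q+γd_w+γ'h₂) = 22.45 kPa.
P₁ = ½(5.485+16.25)×3.1 = 33.69; P₂ = ½(16.25+22.45)×2.4 = 46.44; P_w = ½γ_w h₂² = 28.25.
Total = 33.69+46.44+28.25 = 108.4 kN/m.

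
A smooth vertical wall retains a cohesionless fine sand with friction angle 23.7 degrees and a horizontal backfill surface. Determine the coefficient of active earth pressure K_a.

K_a = tan²(45° − φ/2) = tan²(33.15°) = 0.4266.

0.427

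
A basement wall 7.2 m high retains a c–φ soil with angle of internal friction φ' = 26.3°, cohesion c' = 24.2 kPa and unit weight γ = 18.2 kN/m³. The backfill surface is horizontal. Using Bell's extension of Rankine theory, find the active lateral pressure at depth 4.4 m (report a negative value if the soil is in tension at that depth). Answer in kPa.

0.838 kPa

K_a = (1 − sin φ)/(1 + sin φ) = 0.3859.
σ_a = K_a γ z − 2c√K_a = 0.3859×18.2×4.4 − 2×24.2×0.6212 = 0.8377 kPa.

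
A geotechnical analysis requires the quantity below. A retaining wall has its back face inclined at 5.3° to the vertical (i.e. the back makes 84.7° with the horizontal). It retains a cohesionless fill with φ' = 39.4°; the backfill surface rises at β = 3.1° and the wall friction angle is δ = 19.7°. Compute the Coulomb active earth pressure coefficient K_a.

K_a = sin²(α+φ) / [sin²α · sin(α−δ) · (1 + √{sin(φ+δ)sin(φ−β) / (sin(α−δ)sin(α+β))})²].
With α = 84.7°, φ = 39.4°, δ = 19.7°, β = 3.1°: K_a = 0.2495.

0.249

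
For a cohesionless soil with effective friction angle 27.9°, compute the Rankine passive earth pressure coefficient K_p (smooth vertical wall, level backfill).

K_p = (1 + sin φ)/(1 − sin φ) = tan²(45° + 27.9°/2) = 2.759.

2.76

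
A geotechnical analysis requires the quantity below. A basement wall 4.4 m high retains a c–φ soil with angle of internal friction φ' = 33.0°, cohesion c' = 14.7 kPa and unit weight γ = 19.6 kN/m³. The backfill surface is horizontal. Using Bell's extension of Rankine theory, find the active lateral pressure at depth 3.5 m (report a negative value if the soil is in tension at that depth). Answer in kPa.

K_a = (1 − sin φ)/(1 + sin φ) = 0.2948.
σ_a = K_a γ z − 2c√K_a = 0.2948×19.6×3.5 − 2×14.7×0.5430 = 4.260 kPa.

4.26 kPa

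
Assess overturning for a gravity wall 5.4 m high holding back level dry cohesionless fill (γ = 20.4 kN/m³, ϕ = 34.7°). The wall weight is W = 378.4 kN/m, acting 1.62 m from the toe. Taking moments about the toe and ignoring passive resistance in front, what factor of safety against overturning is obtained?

K_a = tan²(45° − 34.7°/2) = 0.2745.
P_a = ½K_aγH² = 0.5×0.2745×20.4×5.4² = 81.64 kN/m, acting at H/3 = 1.800 m above the base.
Overturning moment M_o = P_a × H/3 = 81.64 × 1.800 = 146.9.
Resisting moment M_r = W × 1.62 = 378.4 × 1.62 = 613.0.
FS_overturning = M_r/M_o = 613.0/146.9 = 4.172.

4.17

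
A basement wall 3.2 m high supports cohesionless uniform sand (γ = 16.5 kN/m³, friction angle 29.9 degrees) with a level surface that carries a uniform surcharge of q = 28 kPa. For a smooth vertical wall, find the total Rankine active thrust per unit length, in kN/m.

K_a = tan²(45° − φ/2) = 0.3347.
Soil triangle: ½ K_a γ H² = 0.5×0.3347×16.5×3.2² = 28.27 kN/m.
Surcharge rectangle: K_a q H = 0.3347×28×3.2 = 29.99 kN/m.
Total = 28.27 + 29.99 = 58.26 kN/m.

58.3 kN/m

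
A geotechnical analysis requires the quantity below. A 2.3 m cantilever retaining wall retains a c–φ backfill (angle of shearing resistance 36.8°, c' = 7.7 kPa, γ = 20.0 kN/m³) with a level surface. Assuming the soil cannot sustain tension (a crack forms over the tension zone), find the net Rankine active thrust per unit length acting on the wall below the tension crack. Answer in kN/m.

K_a = 0.2508; √K_a = 0.5008.
Tension-crack depth z_c = 2c/(γ√K_a) = 2×7.7/(20.0×0.5008) = 1.538 m.
σ_a at base = K_a γ H − 2c√K_a = 0.2508×20.0×2.3 − 2×7.7×0.5008 = 3.823 kPa.
P_a = ½ × 3.823 × (H − z_c) = 0.5×3.823×0.7623 = 1.457 kN/m.

1.46 kN/m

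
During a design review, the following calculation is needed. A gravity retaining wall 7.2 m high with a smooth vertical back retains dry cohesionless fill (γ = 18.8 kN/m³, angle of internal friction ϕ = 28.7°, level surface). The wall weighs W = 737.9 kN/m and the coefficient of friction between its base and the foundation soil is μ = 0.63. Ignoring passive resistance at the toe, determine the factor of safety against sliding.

2.72

K_a = tan²(45° − 28.7°/2) = 0.3511.
P_a = ½K_aγH² = 0.5×0.3511×18.8×7.2² = 171.1 kN/m, acting at H/3 = 2.400 m above the base.
FS_sliding = μW / P_a = 0.63×737.9 / 171.1 = 2.717.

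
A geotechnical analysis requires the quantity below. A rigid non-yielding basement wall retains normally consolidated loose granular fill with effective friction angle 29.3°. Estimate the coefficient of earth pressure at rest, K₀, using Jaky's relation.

0.511

K₀ = 1 − sin φ' = 1 − sin 29.3° = 0.5106.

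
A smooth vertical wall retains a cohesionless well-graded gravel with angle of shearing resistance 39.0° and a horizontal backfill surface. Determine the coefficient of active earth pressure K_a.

0.228

K_a = (1 − sin φ)/(1 + sin φ) = (1 − sin 39.0°)/(1 + sin 39.0°) = 0.2275.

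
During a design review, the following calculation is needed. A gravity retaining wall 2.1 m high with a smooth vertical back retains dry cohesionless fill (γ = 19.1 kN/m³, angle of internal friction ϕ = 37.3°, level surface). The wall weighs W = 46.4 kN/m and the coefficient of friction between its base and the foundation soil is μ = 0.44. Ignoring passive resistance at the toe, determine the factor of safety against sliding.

1.98

K_a = tan²(45° − 37.3°/2) = 0.2453.
P_a = ½K_aγH² = 0.5×0.2453×19.1×2.1² = 10.33 kN/m, acting at H/3 = 0.7000 m above the base.
FS_sliding = μW / P_a = 0.44×46.4 / 10.33 = 1.976.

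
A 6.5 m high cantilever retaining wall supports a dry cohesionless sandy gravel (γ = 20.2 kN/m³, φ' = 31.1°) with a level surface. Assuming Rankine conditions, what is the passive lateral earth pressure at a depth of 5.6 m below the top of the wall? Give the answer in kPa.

355 kPa

K_p = (1 + sin φ)/(1 − sin φ) = 3.137.
σ_h = K_p γ z = 3.137 × 20.2 × 5.6 = 354.8 kPa.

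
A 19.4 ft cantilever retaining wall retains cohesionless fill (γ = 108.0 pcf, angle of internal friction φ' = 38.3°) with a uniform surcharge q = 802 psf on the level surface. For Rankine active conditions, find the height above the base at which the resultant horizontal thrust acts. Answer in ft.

K_a = 0.2347.
Triangular part P₁ = ½K_aγH² = 4771 at H/3 = 6.467 ft; rectangular part P₂ = K_a q H = 3652 at H/2 = 9.700 ft.
ȳ = (P₁·6.467 + P₂·9.700)/(P₁+P₂) = 7.869 ft.

7.87 ft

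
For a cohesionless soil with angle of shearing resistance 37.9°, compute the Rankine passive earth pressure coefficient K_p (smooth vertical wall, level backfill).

4.19

K_p = (1 + sin φ)/(1 − sin φ) = tan²(45° + 37.9°/2) = 4.185.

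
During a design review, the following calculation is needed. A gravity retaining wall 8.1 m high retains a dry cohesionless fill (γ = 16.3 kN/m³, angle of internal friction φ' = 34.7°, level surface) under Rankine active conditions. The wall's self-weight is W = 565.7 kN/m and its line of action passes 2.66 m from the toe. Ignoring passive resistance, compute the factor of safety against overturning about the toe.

K_a = tan²(45° − 34.7°/2) = 0.2745.
P_a = ½K_aγH² = 0.5×0.2745×16.3×8.1² = 146.8 kN/m, acting at H/3 = 2.700 m above the base.
Overturning moment M_o = P_a × H/3 = 146.8 × 2.700 = 396.3.
Resisting moment M_r = W × 2.66 = 565.7 × 2.66 = 1505.
FS_overturning = M_r/M_o = 1505/396.3 = 3.797.

3.80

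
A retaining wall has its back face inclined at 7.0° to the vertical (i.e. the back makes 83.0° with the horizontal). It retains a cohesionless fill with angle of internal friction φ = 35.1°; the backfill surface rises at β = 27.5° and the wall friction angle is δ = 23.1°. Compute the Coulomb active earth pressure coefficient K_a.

K_a = sin²(α+φ) / [sin²α · sin(α−δ) · (1 + √{sin(φ+δ)sin(φ−β) / (sin(α−δ)sin(α+β))})²].
With α = 83.0°, φ = 35.1°, δ = 23.1°, β = 27.5°: K_a = 0.4847.

0.485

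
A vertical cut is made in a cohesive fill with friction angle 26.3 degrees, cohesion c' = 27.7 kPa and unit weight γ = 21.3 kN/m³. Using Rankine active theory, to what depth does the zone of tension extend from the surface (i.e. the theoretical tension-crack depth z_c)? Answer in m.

K_a = tan²(45° − 26.3°/2) = 0.3859; √K_a = 0.6212.
The active pressure is zero where K_a γ z = 2c√K_a, so z_c = 2c/(γ√K_a) = 2×27.7/(21.3×0.6212) = 4.187 m.

4.19 m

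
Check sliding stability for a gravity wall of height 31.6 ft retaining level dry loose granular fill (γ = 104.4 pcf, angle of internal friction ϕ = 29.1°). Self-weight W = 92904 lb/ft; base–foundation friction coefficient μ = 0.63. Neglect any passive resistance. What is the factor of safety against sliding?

K_a = tan²(45° − 29.1°/2) = 0.3456.
P_a = ½K_aγH² = 0.5×0.3456×104.4×31.6² = 18010 lb/ft, acting at H/3 = 10.53 ft above the base.
FS_sliding = μW / P_a = 0.63×92904 / 18010 = 3.249.

3.25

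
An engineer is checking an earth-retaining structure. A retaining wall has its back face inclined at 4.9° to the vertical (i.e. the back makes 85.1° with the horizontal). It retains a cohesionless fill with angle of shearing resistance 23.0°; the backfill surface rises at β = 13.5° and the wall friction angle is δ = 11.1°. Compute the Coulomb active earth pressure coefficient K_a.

0.550

K_a = sin²(α+φ) / [sin²α · sin(α−δ) · (1 + √{sin(φ+δ)sin(φ−β) / (sin(α−δ)sin(α+β))})²].
With α = 85.1°, φ = 23.0°, δ = 11.1°, β = 13.5°: K_a = 0.5500.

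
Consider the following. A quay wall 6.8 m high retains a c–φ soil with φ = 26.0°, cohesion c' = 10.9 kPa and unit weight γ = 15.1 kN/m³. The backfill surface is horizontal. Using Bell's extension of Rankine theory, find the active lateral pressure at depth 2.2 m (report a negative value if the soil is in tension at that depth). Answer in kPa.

K_a = (1 − sin φ)/(1 + sin φ) = 0.3905.
σ_a = K_a γ z − 2c√K_a = 0.3905×15.1×2.2 − 2×10.9×0.6249 = -0.6510 kPa.

-0.651 kPa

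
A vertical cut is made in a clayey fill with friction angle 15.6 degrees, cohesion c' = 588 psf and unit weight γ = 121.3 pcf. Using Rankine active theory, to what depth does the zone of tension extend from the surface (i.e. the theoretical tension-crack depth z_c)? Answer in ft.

12.8 ft

K_a = tan²(45° − 15.6°/2) = 0.5761; √K_a = 0.7590.
The active pressure is zero where K_a γ z = 2c√K_a, so z_c = 2c/(γ√K_a) = 2×588/(121.3×0.7590) = 12.77 ft.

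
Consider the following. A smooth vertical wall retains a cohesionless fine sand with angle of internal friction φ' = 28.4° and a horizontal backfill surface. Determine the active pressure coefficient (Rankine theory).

K_a = (1 − sin φ)/(1 + sin φ) = (1 − sin 28.4°)/(1 + sin 28.4°) = 0.3554.

0.355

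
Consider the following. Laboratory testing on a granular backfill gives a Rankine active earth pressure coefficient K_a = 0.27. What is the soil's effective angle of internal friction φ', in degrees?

35.1°

K_a = tan²(45° − φ/2) ⇒ 45° − φ/2 = arctan(√0.27) = 27.46°.
φ = 2(45° − 27.46°) = 35.09°.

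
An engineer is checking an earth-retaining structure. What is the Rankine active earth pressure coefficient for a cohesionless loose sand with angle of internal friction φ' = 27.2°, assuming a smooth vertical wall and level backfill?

K_a = tan²(45° − φ/2) = tan²(31.40°) = 0.3726.

0.373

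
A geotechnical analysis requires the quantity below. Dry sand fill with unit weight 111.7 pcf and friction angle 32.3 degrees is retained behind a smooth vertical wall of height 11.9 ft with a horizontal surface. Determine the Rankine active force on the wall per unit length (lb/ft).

2400 lb/ft

K_a = tan²(45° − φ/2) = 0.3035.
P_a = ½ K_a γ H² = 0.5 × 0.3035 × 111.7 × 11.9² = 2400 lb/ft.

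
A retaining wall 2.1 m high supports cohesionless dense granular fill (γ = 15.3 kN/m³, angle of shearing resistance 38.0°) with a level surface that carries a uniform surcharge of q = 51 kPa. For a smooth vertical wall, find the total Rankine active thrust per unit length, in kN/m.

33.5 kN/m

K_a = tan²(45° − φ/2) = 0.2379.
Soil triangle: ½ K_a γ H² = 0.5×0.2379×15.3×2.1² = 8.025 kN/m.
Surcharge rectangle: K_a q H = 0.2379×51×2.1 = 25.48 kN/m.
Total = 8.025 + 25.48 = 33.50 kN/m.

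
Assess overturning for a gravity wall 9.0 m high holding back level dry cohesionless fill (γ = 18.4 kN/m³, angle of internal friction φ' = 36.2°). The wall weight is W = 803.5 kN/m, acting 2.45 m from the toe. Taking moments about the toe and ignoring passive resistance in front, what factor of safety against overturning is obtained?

K_a = tan²(45° − 36.2°/2) = 0.2574.
P_a = ½K_aγH² = 0.5×0.2574×18.4×9.0² = 191.8 kN/m, acting at H/3 = 3.000 m above the base.
Overturning moment M_o = P_a × H/3 = 191.8 × 3.000 = 575.4.
Resisting moment M_r = W × 2.45 = 803.5 × 2.45 = 1969.
FS_overturning = M_r/M_o = 1969/575.4 = 3.421.

3.42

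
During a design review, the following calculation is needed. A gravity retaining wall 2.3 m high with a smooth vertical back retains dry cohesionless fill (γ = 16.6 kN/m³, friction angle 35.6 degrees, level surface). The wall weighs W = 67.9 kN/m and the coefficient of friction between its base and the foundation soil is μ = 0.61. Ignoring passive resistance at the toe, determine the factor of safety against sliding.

3.57

K_a = tan²(45° − 35.6°/2) = 0.2641.
P_a = ½K_aγH² = 0.5×0.2641×16.6×2.3² = 11.60 kN/m, acting at H/3 = 0.7667 m above the base.
FS_sliding = μW / P_a = 0.61×67.9 / 11.60 = 3.572.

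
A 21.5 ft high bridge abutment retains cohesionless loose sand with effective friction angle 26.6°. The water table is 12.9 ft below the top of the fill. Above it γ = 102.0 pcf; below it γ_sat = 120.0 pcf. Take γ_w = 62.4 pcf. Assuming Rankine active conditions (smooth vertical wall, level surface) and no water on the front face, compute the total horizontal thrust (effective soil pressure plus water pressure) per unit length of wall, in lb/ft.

10700 lb/ft

K_a = tan²(45° − φ/2) = 0.3814.
γ' = 120.0 − 62.4 = 57.60 pcf. Depth below WT = 8.6 ft.
σ'_h at WT = K_a γ d_w = 501.9 psf; at base = 501.9 + K_a γ' × 8.6 = 690.9 psf.
P₁ (0–12.9 ft) = ½×501.9×12.9 = 3237. P₂ (12.9–21.5 ft) = ½(501.9+690.9)×8.6 = 5129.
P_w = ½ γ_w h₂² = 0.5×62.4×8.6² = 2308. Total = 3237+5129+2308 = 10670 lb/ft.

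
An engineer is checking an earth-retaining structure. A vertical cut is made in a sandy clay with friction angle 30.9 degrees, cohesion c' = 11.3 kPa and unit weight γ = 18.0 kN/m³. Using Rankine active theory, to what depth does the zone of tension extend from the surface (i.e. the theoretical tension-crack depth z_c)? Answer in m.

2.21 m

K_a = tan²(45° − 30.9°/2) = 0.3214; √K_a = 0.5669.
The active pressure is zero where K_a γ z = 2c√K_a, so z_c = 2c/(γ√K_a) = 2×11.3/(18.0×0.5669) = 2.215 m.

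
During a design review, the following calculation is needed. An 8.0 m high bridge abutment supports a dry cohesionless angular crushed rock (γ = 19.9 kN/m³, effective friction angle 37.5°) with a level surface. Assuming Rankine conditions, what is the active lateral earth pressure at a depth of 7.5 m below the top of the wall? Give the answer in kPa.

36.3 kPa

K_a = (1 − sin φ)/(1 + sin φ) = 0.2432.
σ_h = K_a γ z = 0.2432 × 19.9 × 7.5 = 36.30 kPa.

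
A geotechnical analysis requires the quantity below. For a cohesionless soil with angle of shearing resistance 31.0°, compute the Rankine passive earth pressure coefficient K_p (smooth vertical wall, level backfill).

K_p = (1 + sin φ)/(1 − sin φ) = tan²(45° + 31.0°/2) = 3.124.

3.12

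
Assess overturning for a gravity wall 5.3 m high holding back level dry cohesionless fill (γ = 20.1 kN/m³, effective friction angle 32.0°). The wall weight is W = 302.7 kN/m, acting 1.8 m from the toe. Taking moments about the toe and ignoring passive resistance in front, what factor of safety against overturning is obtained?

3.56

K_a = tan²(45° − 32.0°/2) = 0.3073.
P_a = ½K_aγH² = 0.5×0.3073×20.1×5.3² = 86.74 kN/m, acting at H/3 = 1.767 m above the base.
Overturning moment M_o = P_a × H/3 = 86.74 × 1.767 = 153.2.
Resisting moment M_r = W × 1.8 = 302.7 × 1.8 = 544.9.
FS_overturning = M_r/M_o = 544.9/153.2 = 3.556.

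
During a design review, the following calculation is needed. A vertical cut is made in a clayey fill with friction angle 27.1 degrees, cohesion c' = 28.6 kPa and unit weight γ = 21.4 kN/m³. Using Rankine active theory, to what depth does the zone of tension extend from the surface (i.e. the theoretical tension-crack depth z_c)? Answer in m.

K_a = tan²(45° − 27.1°/2) = 0.3741; √K_a = 0.6116.
The active pressure is zero where K_a γ z = 2c√K_a, so z_c = 2c/(γ√K_a) = 2×28.6/(21.4×0.6116) = 4.370 m.

4.37 m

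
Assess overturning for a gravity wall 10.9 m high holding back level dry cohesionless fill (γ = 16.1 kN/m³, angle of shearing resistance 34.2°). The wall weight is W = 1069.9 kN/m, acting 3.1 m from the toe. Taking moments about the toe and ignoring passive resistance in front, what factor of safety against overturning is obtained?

K_a = tan²(45° − 34.2°/2) = 0.2803.
P_a = ½K_aγH² = 0.5×0.2803×16.1×10.9² = 268.1 kN/m, acting at H/3 = 3.633 m above the base.
Overturning moment M_o = P_a × H/3 = 268.1 × 3.633 = 974.2.
Resisting moment M_r = W × 3.1 = 1069.9 × 3.1 = 3317.
FS_overturning = M_r/M_o = 3317/974.2 = 3.405.

3.40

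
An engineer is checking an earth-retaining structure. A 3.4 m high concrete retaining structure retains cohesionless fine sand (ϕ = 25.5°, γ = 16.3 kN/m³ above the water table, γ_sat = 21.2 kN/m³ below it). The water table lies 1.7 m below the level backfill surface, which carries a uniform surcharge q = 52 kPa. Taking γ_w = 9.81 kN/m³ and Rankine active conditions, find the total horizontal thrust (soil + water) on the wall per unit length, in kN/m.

K_a = tan²(45° − φ/2) = 0.3981.
γ' = 21.2 − 9.81 = 11.39 kN/m³. h₂ = H − d_w = 1.7 m.
σ'_h: at surface K_a·q = 20.70; at WT K_a(q+γd_w) = 31.73; at base K_a(q+γd_w+γ'h₂) = 39.44 kPa.
P₁ = ½(20.70+31.73)×1.7 = 44.57; P₂ = ½(31.73+39.44)×1.7 = 60.50; P_w = ½γ_w h₂² = 14.18.
Total = 44.57+60.50+14.18 = 119.2 kN/m.

119 kN/m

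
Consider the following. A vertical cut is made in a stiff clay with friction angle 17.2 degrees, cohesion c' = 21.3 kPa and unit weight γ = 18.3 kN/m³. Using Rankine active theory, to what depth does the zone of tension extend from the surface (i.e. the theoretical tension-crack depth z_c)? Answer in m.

K_a = tan²(45° − 17.2°/2) = 0.5436; √K_a = 0.7373.
The active pressure is zero where K_a γ z = 2c√K_a, so z_c = 2c/(γ√K_a) = 2×21.3/(18.3×0.7373) = 3.157 m.

3.16 m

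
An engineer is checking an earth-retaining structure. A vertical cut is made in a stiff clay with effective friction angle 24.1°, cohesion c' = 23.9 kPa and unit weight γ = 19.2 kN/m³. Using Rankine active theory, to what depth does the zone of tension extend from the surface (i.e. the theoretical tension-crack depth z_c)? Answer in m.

K_a = tan²(45° − 24.1°/2) = 0.4201; √K_a = 0.6482.
The active pressure is zero where K_a γ z = 2c√K_a, so z_c = 2c/(γ√K_a) = 2×23.9/(19.2×0.6482) = 3.841 m.

3.84 m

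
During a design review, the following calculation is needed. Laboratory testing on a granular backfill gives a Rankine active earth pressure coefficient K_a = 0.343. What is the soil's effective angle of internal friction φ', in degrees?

K_a = tan²(45° − φ/2) ⇒ 45° − φ/2 = arctan(√0.343) = 30.36°.
φ = 2(45° − 30.36°) = 29.29°.

29.3°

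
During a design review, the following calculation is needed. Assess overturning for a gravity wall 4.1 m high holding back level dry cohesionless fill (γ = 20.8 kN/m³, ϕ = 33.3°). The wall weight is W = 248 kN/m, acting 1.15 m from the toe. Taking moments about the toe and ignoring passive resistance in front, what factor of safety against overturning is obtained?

K_a = tan²(45° − 33.3°/2) = 0.2911.
P_a = ½K_aγH² = 0.5×0.2911×20.8×4.1² = 50.90 kN/m, acting at H/3 = 1.367 m above the base.
Overturning moment M_o = P_a × H/3 = 50.90 × 1.367 = 69.56.
Resisting moment M_r = W × 1.15 = 248 × 1.15 = 285.2.
FS_overturning = M_r/M_o = 285.2/69.56 = 4.100.

4.10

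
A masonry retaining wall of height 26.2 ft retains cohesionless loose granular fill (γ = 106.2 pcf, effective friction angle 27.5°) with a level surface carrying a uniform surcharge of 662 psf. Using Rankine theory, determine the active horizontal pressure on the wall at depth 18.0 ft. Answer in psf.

948 psf

K_a = (1 − sin φ)/(1 + sin φ) = 0.3682.
σ_v = γz + q = 106.2 × 18.0 + 662 = 2574 psf.
σ_h = K_a σ_v = 0.3682 × 2574 = 947.7 psf.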